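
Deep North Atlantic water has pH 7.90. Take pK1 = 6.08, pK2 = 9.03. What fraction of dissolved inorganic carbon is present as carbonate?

α₂ = 0.0681

α₂ = 1 / (1 + [H⁺]/K2 + [H⁺]²/(K1K2)) = 1 / (1 + 10^+1.13 + 10^-0.69)
   = 1 / (1 + 13.490 + 0.20417) = 1/14.694 = 0.06806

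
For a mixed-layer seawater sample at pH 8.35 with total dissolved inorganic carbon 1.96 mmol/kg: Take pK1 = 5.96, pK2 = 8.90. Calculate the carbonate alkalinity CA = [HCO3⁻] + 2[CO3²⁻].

CA = [HCO3⁻] + 2[CO3²⁻] = (α₁ + 2α₂)·DIC
At pH 8.35: [H⁺]/K1 = 10^-2.39 = 0.0040738, K2/[H⁺] = 10^-0.55 = 0.28184
α₁ = 1/(1 + 0.0040738 + 0.28184) = 1/1.2859 = 0.7777; α₂ = α₁·K2/[H⁺] = 0.2192
α₁ + 2α₂ = 1.2160
CA = 1.2160 × 1.96 = 2.38 mmol/kg

CA = 2.38 mmol/kg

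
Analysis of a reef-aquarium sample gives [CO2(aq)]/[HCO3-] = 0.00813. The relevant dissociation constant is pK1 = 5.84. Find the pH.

From K1 = [H⁺][HCO3-]/[CO2(aq)]:  pH = pK1 − log₁₀([CO2(aq)]/[HCO3-])
log₁₀(0.00813) = -2.090
pH = 5.84 − (-2.090) = 7.93

pH = 7.93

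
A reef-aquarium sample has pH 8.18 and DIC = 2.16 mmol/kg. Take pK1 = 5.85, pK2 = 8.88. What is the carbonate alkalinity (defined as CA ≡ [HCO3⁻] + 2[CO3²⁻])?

CA = [HCO3⁻] + 2[CO3²⁻] = (α₁ + 2α₂)·DIC
At pH 8.18: [H⁺]/K1 = 10^-2.33 = 0.0046774, K2/[H⁺] = 10^-0.70 = 0.19953
α₁ = 1/(1 + 0.0046774 + 0.19953) = 1/1.2042 = 0.8304; α₂ = α₁·K2/[H⁺] = 0.1657
α₁ + 2α₂ = 1.1618
CA = 1.1618 × 2.16 = 2.51 mmol/kg

CA = 2.51 mmol/kg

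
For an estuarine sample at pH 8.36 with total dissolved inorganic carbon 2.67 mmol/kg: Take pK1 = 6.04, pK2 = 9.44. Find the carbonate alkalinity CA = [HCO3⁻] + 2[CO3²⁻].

CA = 2.86 mmol/kg

CA = [HCO3⁻] + 2[CO3²⁻] = (α₁ + 2α₂)·DIC
At pH 8.36: [H⁺]/K1 = 10^-2.32 = 0.0047863, K2/[H⁺] = 10^-1.08 = 0.083176
α₁ = 1/(1 + 0.0047863 + 0.083176) = 1/1.0880 = 0.9191; α₂ = α₁·K2/[H⁺] = 0.07645
α₁ + 2α₂ = 1.0721
CA = 1.0721 × 2.67 = 2.86 mmol/kg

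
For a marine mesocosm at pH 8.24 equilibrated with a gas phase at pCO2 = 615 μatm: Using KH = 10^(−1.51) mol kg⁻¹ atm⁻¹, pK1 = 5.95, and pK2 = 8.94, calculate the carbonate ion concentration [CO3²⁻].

[CO2*] = KH · pCO2 = 10^(−1.51) × 615×10^-6 = 1.901×10^-5 mol/kg
α₀ = 1/(1 + K1/[H⁺] + K1K2/[H⁺]²) = 1/(1 + 10^+2.29 + 10^+1.59) = 0.004257
DIC = [CO2*]/α₀ = 1.901×10^-5 / 0.004257 = 4.464 mmol/kg
[CO3²⁻] = α₂·DIC; α₂ = 0.1656, so [CO3²⁻] = 0.1656 × 4.464 = 0.739 mmol/kg

[CO3²⁻] = 0.739 mmol/kg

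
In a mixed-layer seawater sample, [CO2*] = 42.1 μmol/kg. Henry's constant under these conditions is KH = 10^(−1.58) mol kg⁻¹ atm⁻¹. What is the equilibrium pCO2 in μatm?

KH = 10^(−1.58) = 2.630×10^-2 mol kg⁻¹ atm⁻¹
pCO2 = [CO2*]/KH = 42.1×10^-6 / 2.630×10^-2 = 1.60×10^-3 atm = 1600 μatm

pCO2 = 1600 μatm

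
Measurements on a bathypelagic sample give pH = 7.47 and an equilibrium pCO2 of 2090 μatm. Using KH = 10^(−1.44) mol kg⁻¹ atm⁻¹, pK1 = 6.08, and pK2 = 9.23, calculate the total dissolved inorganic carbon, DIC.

DIC = 1.97 mmol/kg

[CO2*] = KH · pCO2 = 10^(−1.44) × 2090×10^-6 = 7.588×10^-5 mol/kg
α₀ = 1/(1 + K1/[H⁺] + K1K2/[H⁺]²) = 1/(1 + 10^+1.39 + 10^-0.37) = 0.03850
DIC = [CO2*]/α₀ = 7.588×10^-5 / 0.03850 = 1.97 mmol/kg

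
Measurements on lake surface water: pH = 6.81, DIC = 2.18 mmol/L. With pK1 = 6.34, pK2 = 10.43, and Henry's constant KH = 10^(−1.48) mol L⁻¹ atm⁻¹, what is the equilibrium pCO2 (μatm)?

pCO2 = 1.67×10^4 μatm

α₀ = 1 / (1 + K1/[H⁺] + K1K2/[H⁺]²) = 1 / (1 + 10^+0.47 + 10^-3.15)
   = 1 / (1 + 2.9512 + 0.00070795) = 1/3.9519 = 0.2530
[CO2*] = α₀ × DIC = 0.2530 × 2.18 = 0.5516 mmol/L
pCO2 = [CO2*]/KH = 5.516×10^-4 / 3.311×10^-2 = 1.67×10^4 μatm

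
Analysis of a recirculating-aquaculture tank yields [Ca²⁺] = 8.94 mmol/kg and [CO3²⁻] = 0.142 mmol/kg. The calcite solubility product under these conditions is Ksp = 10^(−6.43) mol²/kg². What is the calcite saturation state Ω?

Ksp = 10^(−6.43) = 3.715×10^-7
Ω = [Ca²⁺][CO3²⁻]/Ksp = (8.94×10^-3)(0.142×10^-3) / 3.715×10^-7 = 3.42

Ω = 3.42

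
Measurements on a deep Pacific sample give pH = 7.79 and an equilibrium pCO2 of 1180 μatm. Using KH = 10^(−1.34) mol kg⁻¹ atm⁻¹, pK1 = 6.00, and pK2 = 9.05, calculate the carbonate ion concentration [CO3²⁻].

[CO2*] = KH · pCO2 = 10^(−1.34) × 1180×10^-6 = 5.394×10^-5 mol/kg
α₀ = 1/(1 + K1/[H⁺] + K1K2/[H⁺]²) = 1/(1 + 10^+1.79 + 10^+0.53) = 0.01514
DIC = [CO2*]/α₀ = 5.394×10^-5 / 0.01514 = 3.562 mmol/kg
[CO3²⁻] = α₂·DIC; α₂ = 0.05130, so [CO3²⁻] = 0.05130 × 3.562 = 0.183 mmol/kg

[CO3²⁻] = 0.183 mmol/kg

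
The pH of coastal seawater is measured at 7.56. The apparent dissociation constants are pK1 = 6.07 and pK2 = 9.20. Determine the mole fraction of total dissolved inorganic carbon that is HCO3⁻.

α₁ = 1 / (1 + [H⁺]/K1 + K2/[H⁺]) = 1 / (1 + 10^-1.49 + 10^-1.64)
   = 1 / (1 + 0.032359 + 0.022909) = 1/1.0553 = 0.9476

α₁ = 0.948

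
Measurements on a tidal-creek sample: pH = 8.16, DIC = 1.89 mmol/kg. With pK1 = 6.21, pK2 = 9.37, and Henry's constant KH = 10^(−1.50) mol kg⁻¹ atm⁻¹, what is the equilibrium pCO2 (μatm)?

α₀ = 1 / (1 + K1/[H⁺] + K1K2/[H⁺]²) = 1 / (1 + 10^+1.95 + 10^+0.74)
   = 1 / (1 + 89.125 + 5.4954) = 1/95.621 = 0.01046
[CO2*] = α₀ × DIC = 0.01046 × 1.89 = 0.01977 mmol/kg = 19.77 μmol/kg
pCO2 = [CO2*]/KH = 1.977×10^-5 / 3.162×10^-2 = 625 μatm

pCO2 = 625 μatm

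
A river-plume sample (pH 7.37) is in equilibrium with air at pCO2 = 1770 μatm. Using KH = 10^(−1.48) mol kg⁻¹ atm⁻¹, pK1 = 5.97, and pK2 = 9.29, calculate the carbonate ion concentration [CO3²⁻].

[CO3²⁻] = 17.7 μmol/kg

[CO2*] = KH · pCO2 = 10^(−1.48) × 1770×10^-6 = 5.861×10^-5 mol/kg
α₀ = 1/(1 + K1/[H⁺] + K1K2/[H⁺]²) = 1/(1 + 10^+1.40 + 10^-0.52) = 0.03785
DIC = [CO2*]/α₀ = 5.861×10^-5 / 0.03785 = 1.549 mmol/kg
[CO3²⁻] = α₂·DIC; α₂ = 0.01143, so [CO3²⁻] = 0.01143 × 1.549 = 0.0177 mmol/kg = 17.7 μmol/kg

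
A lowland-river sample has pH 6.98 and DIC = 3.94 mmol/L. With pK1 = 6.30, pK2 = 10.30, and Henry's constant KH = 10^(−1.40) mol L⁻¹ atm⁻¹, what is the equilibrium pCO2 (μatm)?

pCO2 = 1.71×10^4 μatm

α₀ = 1 / (1 + K1/[H⁺] + K1K2/[H⁺]²) = 1 / (1 + 10^+0.68 + 10^-2.64)
   = 1 / (1 + 4.7863 + 0.0022909) = 1/5.7886 = 0.1728
[CO2*] = α₀ × DIC = 0.1728 × 3.94 = 0.6806 mmol/L
pCO2 = [CO2*]/KH = 6.806×10^-4 / 3.981×10^-2 = 1.71×10^4 μatm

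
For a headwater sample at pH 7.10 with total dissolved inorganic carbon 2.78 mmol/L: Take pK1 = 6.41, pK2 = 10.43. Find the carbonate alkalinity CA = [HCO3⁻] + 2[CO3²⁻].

CA = [HCO3⁻] + 2[CO3²⁻] = (α₁ + 2α₂)·DIC
At pH 7.10: [H⁺]/K1 = 10^-0.69 = 0.20417, K2/[H⁺] = 10^-3.33 = 0.00046774
α₁ = 1/(1 + 0.20417 + 0.00046774) = 1/1.2046 = 0.8301; α₂ = α₁·K2/[H⁺] = 0.0003883
α₁ + 2α₂ = 0.8309
CA = 0.8309 × 2.78 = 2.31 mmol/L

CA = 2.31 mmol/L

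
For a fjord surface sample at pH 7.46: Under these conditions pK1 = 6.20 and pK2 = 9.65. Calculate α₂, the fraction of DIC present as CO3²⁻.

α₂ = 0.00608

α₂ = 1 / (1 + [H⁺]/K2 + [H⁺]²/(K1K2)) = 1 / (1 + 10^+2.19 + 10^+0.93)
   = 1 / (1 + 154.88 + 8.5114) = 1/164.39 = 0.006083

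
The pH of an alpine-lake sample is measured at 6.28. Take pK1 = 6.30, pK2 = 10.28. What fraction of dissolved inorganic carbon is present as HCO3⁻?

α₁ = 1 / (1 + [H⁺]/K1 + K2/[H⁺]) = 1 / (1 + 10^+0.02 + 10^-4.00)
   = 1 / (1 + 1.0471 + 0.00010000) = 1/2.0472 = 0.4885

α₁ = 0.488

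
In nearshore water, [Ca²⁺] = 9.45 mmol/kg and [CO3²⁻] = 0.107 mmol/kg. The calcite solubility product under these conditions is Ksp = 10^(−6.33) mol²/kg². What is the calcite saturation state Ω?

Ω = 2.16

Ksp = 10^(−6.33) = 4.677×10^-7
Ω = [Ca²⁺][CO3²⁻]/Ksp = (9.45×10^-3)(0.107×10^-3) / 4.677×10^-7 = 2.16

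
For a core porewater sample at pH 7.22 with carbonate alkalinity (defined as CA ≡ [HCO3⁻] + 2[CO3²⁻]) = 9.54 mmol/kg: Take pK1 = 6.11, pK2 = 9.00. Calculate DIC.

CA = [HCO3⁻] + 2[CO3²⁻] = (α₁ + 2α₂)·DIC
At pH 7.22: [H⁺]/K1 = 10^-1.11 = 0.077625, K2/[H⁺] = 10^-1.78 = 0.016596
α₁ = 1/(1 + 0.077625 + 0.016596) = 1/1.0942 = 0.9139; α₂ = α₁·K2/[H⁺] = 0.01517
α₁ + 2α₂ = 0.9442
DIC = CA / (α₁ + 2α₂) = 9.54 / 0.9442 = 10.1 mmol/kg

DIC = 10.1 mmol/kg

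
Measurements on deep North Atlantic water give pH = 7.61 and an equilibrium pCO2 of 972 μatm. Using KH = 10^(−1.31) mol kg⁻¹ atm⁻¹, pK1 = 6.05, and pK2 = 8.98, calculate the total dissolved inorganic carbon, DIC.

DIC = 1.85 mmol/kg

[CO2*] = KH · pCO2 = 10^(−1.31) × 972×10^-6 = 4.761×10^-5 mol/kg
α₀ = 1/(1 + K1/[H⁺] + K1K2/[H⁺]²) = 1/(1 + 10^+1.56 + 10^+0.19) = 0.02574
DIC = [CO2*]/α₀ = 4.761×10^-5 / 0.02574 = 1.85 mmol/kg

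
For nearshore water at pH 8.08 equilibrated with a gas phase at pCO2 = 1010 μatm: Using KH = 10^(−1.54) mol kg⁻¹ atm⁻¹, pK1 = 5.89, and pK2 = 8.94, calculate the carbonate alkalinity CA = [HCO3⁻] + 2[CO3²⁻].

[CO2*] = KH · pCO2 = 10^(−1.54) × 1010×10^-6 = 2.913×10^-5 mol/kg
α₀ = 1/(1 + K1/[H⁺] + K1K2/[H⁺]²) = 1/(1 + 10^+2.19 + 10^+1.33) = 0.005641
DIC = [CO2*]/α₀ = 2.913×10^-5 / 0.005641 = 5.163 mmol/kg
CA = (α₁ + 2α₂)·DIC = (0.8737 + 2×0.1206) × 5.163 = 5.76 mmol/kg

CA = 5.76 mmol/kg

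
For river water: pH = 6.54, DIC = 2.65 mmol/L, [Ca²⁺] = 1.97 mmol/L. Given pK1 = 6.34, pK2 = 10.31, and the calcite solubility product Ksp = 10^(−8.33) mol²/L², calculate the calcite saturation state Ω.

α₂ = 1 / (1 + [H⁺]/K2 + [H⁺]²/(K1K2)) = 1 / (1 + 10^+3.77 + 10^+3.57)
   = 1 / (1 + 5888.4 + 3715.4) = 1/9604.8 = 0.0001041
[CO3²⁻] = α₂ × DIC = 0.0001041 × 2.65 = 0.0002759 mmol/L = 0.2759 μmol/L
Ksp = 10^(−8.33) = 4.677×10^-9
Ω = [Ca²⁺][CO3²⁻]/Ksp = (1.97×10^-3)(2.759×10^-7) / 4.677×10^-9 = 0.116

Ω = 0.116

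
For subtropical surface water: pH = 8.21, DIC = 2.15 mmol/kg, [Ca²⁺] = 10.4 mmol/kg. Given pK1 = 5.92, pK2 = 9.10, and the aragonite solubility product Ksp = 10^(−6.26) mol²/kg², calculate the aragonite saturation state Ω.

Ω = 4.62

α₂ = 1 / (1 + [H⁺]/K2 + [H⁺]²/(K1K2)) = 1 / (1 + 10^+0.89 + 10^-1.40)
   = 1 / (1 + 7.7625 + 0.039811) = 1/8.8023 = 0.1136
[CO3²⁻] = α₂ × DIC = 0.1136 × 2.15 = 0.2443 mmol/kg
Ksp = 10^(−6.26) = 5.495×10^-7
Ω = [Ca²⁺][CO3²⁻]/Ksp = (10.4×10^-3)(2.443×10^-4) / 5.495×10^-7 = 4.62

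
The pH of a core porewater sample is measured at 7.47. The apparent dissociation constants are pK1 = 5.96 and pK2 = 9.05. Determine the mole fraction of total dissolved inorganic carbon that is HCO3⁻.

α₁ = 1 / (1 + [H⁺]/K1 + K2/[H⁺]) = 1 / (1 + 10^-1.51 + 10^-1.58)
   = 1 / (1 + 0.030903 + 0.026303) = 1/1.0572 = 0.9459

α₁ = 0.946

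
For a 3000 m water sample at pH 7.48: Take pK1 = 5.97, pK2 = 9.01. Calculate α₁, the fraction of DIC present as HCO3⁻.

α₁ = 0.943

α₁ = 1 / (1 + [H⁺]/K1 + K2/[H⁺]) = 1 / (1 + 10^-1.51 + 10^-1.53)
   = 1 / (1 + 0.030903 + 0.029512) = 1/1.0604 = 0.9430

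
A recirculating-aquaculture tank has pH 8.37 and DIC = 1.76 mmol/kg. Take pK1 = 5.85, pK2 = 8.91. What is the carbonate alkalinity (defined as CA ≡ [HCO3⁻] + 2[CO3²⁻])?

CA = [HCO3⁻] + 2[CO3²⁻] = (α₁ + 2α₂)·DIC
At pH 8.37: [H⁺]/K1 = 10^-2.52 = 0.0030200, K2/[H⁺] = 10^-0.54 = 0.28840
α₁ = 1/(1 + 0.0030200 + 0.28840) = 1/1.2914 = 0.7743; α₂ = α₁·K2/[H⁺] = 0.2233
α₁ + 2α₂ = 1.2210
CA = 1.2210 × 1.76 = 2.15 mmol/kg

CA = 2.15 mmol/kg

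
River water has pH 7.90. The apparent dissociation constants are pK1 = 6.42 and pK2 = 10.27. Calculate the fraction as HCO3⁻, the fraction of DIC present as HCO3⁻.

α₁ = 0.964

α₁ = 1 / (1 + [H⁺]/K1 + K2/[H⁺]) = 1 / (1 + 10^-1.48 + 10^-2.37)
   = 1 / (1 + 0.033113 + 0.0042658) = 1/1.0374 = 0.9640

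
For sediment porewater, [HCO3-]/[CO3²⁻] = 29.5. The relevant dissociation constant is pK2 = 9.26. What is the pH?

From K2 = [H⁺][CO3²⁻]/[HCO3-]:  pH = pK2 − log₁₀([HCO3-]/[CO3²⁻])
log₁₀(29.5) = +1.470
pH = 9.26 − (+1.470) = 7.79

pH = 7.79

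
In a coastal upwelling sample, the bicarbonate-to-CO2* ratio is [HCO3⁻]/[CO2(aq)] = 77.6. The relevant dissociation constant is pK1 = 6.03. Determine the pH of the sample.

From K1 = [H⁺][HCO3⁻]/[CO2(aq)]:  pH = pK1 + log₁₀([HCO3⁻]/[CO2(aq)])
log₁₀(77.6) = +1.890
pH = 6.03 + (+1.890) = 7.92

pH = 7.92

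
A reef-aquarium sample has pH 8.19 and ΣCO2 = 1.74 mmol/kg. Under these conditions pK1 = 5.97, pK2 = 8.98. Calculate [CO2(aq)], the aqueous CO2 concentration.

α₀ = 1 / (1 + K1/[H⁺] + K1K2/[H⁺]²) = 1 / (1 + 10^+2.22 + 10^+1.43)
   = 1 / (1 + 165.96 + 26.915) = 1/193.87 = 0.005158
[CO2*] = α₀ × DIC = 0.005158 × 1.74 = 0.00897 mmol/kg = 8.97 μmol/kg

[CO2*] = 8.97 μmol/kg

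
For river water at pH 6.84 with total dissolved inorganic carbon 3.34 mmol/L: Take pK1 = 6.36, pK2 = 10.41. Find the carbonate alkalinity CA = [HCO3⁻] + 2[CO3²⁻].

CA = [HCO3⁻] + 2[CO3²⁻] = (α₁ + 2α₂)·DIC
At pH 6.84: [H⁺]/K1 = 10^-0.48 = 0.33113, K2/[H⁺] = 10^-3.57 = 0.00026915
α₁ = 1/(1 + 0.33113 + 0.00026915) = 1/1.3314 = 0.7511; α₂ = α₁·K2/[H⁺] = 0.0002022
α₁ + 2α₂ = 0.7515
CA = 0.7515 × 3.34 = 2.51 mmol/L

CA = 2.51 mmol/L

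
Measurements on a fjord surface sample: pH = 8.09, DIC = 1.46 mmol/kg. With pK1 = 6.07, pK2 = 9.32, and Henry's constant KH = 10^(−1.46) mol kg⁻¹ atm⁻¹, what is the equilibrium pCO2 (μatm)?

α₀ = 1 / (1 + K1/[H⁺] + K1K2/[H⁺]²) = 1 / (1 + 10^+2.02 + 10^+0.79)
   = 1 / (1 + 104.71 + 6.1660) = 1/111.88 = 0.008938
[CO2*] = α₀ × DIC = 0.008938 × 1.46 = 0.01305 mmol/kg = 13.05 μmol/kg
pCO2 = [CO2*]/KH = 1.305×10^-5 / 3.467×10^-2 = 376 μatm

pCO2 = 376 μatm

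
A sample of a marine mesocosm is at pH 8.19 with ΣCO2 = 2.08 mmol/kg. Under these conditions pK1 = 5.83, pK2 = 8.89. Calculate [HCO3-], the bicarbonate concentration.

[HCO3⁻] = 1.73 mmol/kg

α₁ = 1 / (1 + [H⁺]/K1 + K2/[H⁺]) = 1 / (1 + 10^-2.36 + 10^-0.70)
   = 1 / (1 + 0.0043652 + 0.19953) = 1/1.2039 = 0.8306
[HCO3⁻] = α₁ × DIC = 0.8306 × 2.08 = 1.73 mmol/kg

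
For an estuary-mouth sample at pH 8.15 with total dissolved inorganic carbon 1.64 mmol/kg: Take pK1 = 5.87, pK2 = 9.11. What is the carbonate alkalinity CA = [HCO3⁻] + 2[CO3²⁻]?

CA = 1.79 mmol/kg

CA = [HCO3⁻] + 2[CO3²⁻] = (α₁ + 2α₂)·DIC
At pH 8.15: [H⁺]/K1 = 10^-2.28 = 0.0052481, K2/[H⁺] = 10^-0.96 = 0.10965
α₁ = 1/(1 + 0.0052481 + 0.10965) = 1/1.1149 = 0.8969; α₂ = α₁·K2/[H⁺] = 0.09835
α₁ + 2α₂ = 1.0936
CA = 1.0936 × 1.64 = 1.79 mmol/kg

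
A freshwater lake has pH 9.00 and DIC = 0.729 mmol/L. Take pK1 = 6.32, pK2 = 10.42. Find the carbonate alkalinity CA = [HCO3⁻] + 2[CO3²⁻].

CA = [HCO3⁻] + 2[CO3²⁻] = (α₁ + 2α₂)·DIC
At pH 9.00: [H⁺]/K1 = 10^-2.68 = 0.0020893, K2/[H⁺] = 10^-1.42 = 0.038019
α₁ = 1/(1 + 0.0020893 + 0.038019) = 1/1.0401 = 0.9614; α₂ = α₁·K2/[H⁺] = 0.03655
α₁ + 2α₂ = 1.0345
CA = 1.0345 × 0.729 = 0.754 mmol/L

CA = 0.754 mmol/L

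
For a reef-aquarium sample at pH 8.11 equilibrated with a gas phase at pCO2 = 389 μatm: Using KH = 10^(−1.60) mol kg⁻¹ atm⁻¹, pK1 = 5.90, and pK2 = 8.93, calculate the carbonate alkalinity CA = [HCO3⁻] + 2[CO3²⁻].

[CO2*] = KH · pCO2 = 10^(−1.60) × 389×10^-6 = 9.771×10^-6 mol/kg
α₀ = 1/(1 + K1/[H⁺] + K1K2/[H⁺]²) = 1/(1 + 10^+2.21 + 10^+1.39) = 0.005327
DIC = [CO2*]/α₀ = 9.771×10^-6 / 0.005327 = 1.834 mmol/kg
CA = (α₁ + 2α₂)·DIC = (0.8639 + 2×0.1308) × 1.834 = 2.06 mmol/kg

CA = 2.06 mmol/kg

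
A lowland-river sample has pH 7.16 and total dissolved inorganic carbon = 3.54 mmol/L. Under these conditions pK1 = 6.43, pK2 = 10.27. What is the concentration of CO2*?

[CO2*] = 0.555 mmol/L

α₀ = 1 / (1 + K1/[H⁺] + K1K2/[H⁺]²) = 1 / (1 + 10^+0.73 + 10^-2.38)
   = 1 / (1 + 5.3703 + 0.0041687) = 1/6.3745 = 0.1569
[CO2*] = α₀ × DIC = 0.1569 × 3.54 = 0.555 mmol/L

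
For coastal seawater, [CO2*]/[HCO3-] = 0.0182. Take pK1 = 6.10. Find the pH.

From K1 = [H⁺][HCO3-]/[CO2*]:  pH = pK1 − log₁₀([CO2*]/[HCO3-])
log₁₀(0.0182) = -1.740
pH = 6.10 − (-1.740) = 7.84

pH = 7.84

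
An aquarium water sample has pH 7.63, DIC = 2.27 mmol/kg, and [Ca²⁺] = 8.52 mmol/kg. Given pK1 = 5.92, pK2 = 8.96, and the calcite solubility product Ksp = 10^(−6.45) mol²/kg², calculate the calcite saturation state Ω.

α₂ = 1 / (1 + [H⁺]/K2 + [H⁺]²/(K1K2)) = 1 / (1 + 10^+1.33 + 10^-0.38)
   = 1 / (1 + 21.380 + 0.41687) = 1/22.796 = 0.04387
[CO3²⁻] = α₂ × DIC = 0.04387 × 2.27 = 0.09958 mmol/kg
Ksp = 10^(−6.45) = 3.548×10^-7
Ω = [Ca²⁺][CO3²⁻]/Ksp = (8.52×10^-3)(9.958×10^-5) / 3.548×10^-7 = 2.39

Ω = 2.39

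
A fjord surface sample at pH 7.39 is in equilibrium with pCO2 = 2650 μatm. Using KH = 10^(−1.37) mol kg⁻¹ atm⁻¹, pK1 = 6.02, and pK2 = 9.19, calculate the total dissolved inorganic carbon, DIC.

DIC = 2.81 mmol/kg

[CO2*] = KH · pCO2 = 10^(−1.37) × 2650×10^-6 = 1.130×10^-4 mol/kg
α₀ = 1/(1 + K1/[H⁺] + K1K2/[H⁺]²) = 1/(1 + 10^+1.37 + 10^-0.43) = 0.04030
DIC = [CO2*]/α₀ = 1.130×10^-4 / 0.04030 = 2.81 mmol/kg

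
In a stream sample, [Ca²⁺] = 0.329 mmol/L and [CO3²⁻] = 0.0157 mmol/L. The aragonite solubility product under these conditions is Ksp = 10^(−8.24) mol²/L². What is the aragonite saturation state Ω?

Ksp = 10^(−8.24) = 5.754×10^-9
Ω = [Ca²⁺][CO3²⁻]/Ksp = (0.329×10^-3)(0.0157×10^-3) / 5.754×10^-9 = 0.898

Ω = 0.898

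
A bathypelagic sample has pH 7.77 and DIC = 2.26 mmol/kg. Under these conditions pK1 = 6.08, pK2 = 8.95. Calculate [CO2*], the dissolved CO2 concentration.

α₀ = 1 / (1 + K1/[H⁺] + K1K2/[H⁺]²) = 1 / (1 + 10^+1.69 + 10^+0.51)
   = 1 / (1 + 48.978 + 3.2359) = 1/53.214 = 0.01879
[CO2*] = α₀ × DIC = 0.01879 × 2.26 = 0.0425 mmol/kg

[CO2*] = 0.0425 mmol/kg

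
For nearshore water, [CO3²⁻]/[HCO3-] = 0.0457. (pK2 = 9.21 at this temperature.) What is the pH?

pH = 7.87

From K2 = [H⁺][CO3²⁻]/[HCO3-]:  pH = pK2 + log₁₀([CO3²⁻]/[HCO3-])
log₁₀(0.0457) = -1.340
pH = 9.21 + (-1.340) = 7.87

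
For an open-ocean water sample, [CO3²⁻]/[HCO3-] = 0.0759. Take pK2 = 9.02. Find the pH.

pH = 7.90

From K2 = [H⁺][CO3²⁻]/[HCO3-]:  pH = pK2 + log₁₀([CO3²⁻]/[HCO3-])
log₁₀(0.0759) = -1.120
pH = 9.02 + (-1.120) = 7.90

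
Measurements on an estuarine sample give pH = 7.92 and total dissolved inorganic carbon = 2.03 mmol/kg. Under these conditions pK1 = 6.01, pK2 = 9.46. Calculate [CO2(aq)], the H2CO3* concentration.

α₀ = 1 / (1 + K1/[H⁺] + K1K2/[H⁺]²) = 1 / (1 + 10^+1.91 + 10^+0.37)
   = 1 / (1 + 81.283 + 2.3442) = 1/84.627 = 0.01182
[CO2*] = α₀ × DIC = 0.01182 × 2.03 = 0.0240 mmol/kg

[CO2*] = 0.0240 mmol/kg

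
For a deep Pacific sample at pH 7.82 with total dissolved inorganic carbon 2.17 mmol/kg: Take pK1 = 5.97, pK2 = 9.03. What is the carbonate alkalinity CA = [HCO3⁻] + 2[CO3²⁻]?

CA = [HCO3⁻] + 2[CO3²⁻] = (α₁ + 2α₂)·DIC
At pH 7.82: [H⁺]/K1 = 10^-1.85 = 0.014125, K2/[H⁺] = 10^-1.21 = 0.061660
α₁ = 1/(1 + 0.014125 + 0.061660) = 1/1.0758 = 0.9296; α₂ = α₁·K2/[H⁺] = 0.05732
α₁ + 2α₂ = 1.0442
CA = 1.0442 × 2.17 = 2.27 mmol/kg

CA = 2.27 mmol/kg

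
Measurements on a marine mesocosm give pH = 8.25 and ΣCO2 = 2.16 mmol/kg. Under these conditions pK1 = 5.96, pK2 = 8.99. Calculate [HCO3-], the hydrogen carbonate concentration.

[HCO3⁻] = 1.82 mmol/kg

α₁ = 1 / (1 + [H⁺]/K1 + K2/[H⁺]) = 1 / (1 + 10^-2.29 + 10^-0.74)
   = 1 / (1 + 0.0051286 + 0.18197) = 1/1.1871 = 0.8424
[HCO3⁻] = α₁ × DIC = 0.8424 × 2.16 = 1.82 mmol/kg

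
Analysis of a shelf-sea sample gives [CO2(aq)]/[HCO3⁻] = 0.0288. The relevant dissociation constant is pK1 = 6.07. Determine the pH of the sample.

pH = 7.61

From K1 = [H⁺][HCO3⁻]/[CO2(aq)]:  pH = pK1 − log₁₀([CO2(aq)]/[HCO3⁻])
log₁₀(0.0288) = -1.541
pH = 6.07 − (-1.541) = 7.61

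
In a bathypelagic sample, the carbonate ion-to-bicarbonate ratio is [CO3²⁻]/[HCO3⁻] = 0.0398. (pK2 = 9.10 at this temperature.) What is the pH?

pH = 7.70

From K2 = [H⁺][CO3²⁻]/[HCO3⁻]:  pH = pK2 + log₁₀([CO3²⁻]/[HCO3⁻])
log₁₀(0.0398) = -1.400
pH = 9.10 + (-1.400) = 7.70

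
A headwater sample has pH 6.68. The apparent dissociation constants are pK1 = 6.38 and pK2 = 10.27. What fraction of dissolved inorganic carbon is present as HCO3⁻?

α₁ = 0.666

α₁ = 1 / (1 + [H⁺]/K1 + K2/[H⁺]) = 1 / (1 + 10^-0.30 + 10^-3.59)
   = 1 / (1 + 0.50119 + 0.00025704) = 1/1.5014 = 0.6660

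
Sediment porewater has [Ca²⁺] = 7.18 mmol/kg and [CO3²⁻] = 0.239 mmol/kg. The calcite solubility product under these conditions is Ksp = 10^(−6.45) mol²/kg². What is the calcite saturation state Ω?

Ω = 4.84

Ksp = 10^(−6.45) = 3.548×10^-7
Ω = [Ca²⁺][CO3²⁻]/Ksp = (7.18×10^-3)(0.239×10^-3) / 3.548×10^-7 = 4.84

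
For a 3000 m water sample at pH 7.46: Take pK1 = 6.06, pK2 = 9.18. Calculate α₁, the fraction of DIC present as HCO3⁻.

α₁ = 1 / (1 + [H⁺]/K1 + K2/[H⁺]) = 1 / (1 + 10^-1.40 + 10^-1.72)
   = 1 / (1 + 0.039811 + 0.019055) = 1/1.0589 = 0.9444

α₁ = 0.944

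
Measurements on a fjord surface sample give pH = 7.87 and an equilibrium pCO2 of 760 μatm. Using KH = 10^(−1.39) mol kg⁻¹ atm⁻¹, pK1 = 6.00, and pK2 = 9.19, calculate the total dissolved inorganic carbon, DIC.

DIC = 2.44 mmol/kg

[CO2*] = KH · pCO2 = 10^(−1.39) × 760×10^-6 = 3.096×10^-5 mol/kg
α₀ = 1/(1 + K1/[H⁺] + K1K2/[H⁺]²) = 1/(1 + 10^+1.87 + 10^+0.55) = 0.01271
DIC = [CO2*]/α₀ = 3.096×10^-5 / 0.01271 = 2.44 mmol/kg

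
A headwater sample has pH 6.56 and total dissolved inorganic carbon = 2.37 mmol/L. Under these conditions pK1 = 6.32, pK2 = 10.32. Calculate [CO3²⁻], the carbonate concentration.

α₂ = 1 / (1 + [H⁺]/K2 + [H⁺]²/(K1K2)) = 1 / (1 + 10^+3.76 + 10^+3.52)
   = 1 / (1 + 5754.4 + 3311.3) = 1/9066.7 = 0.0001103
[CO3²⁻] = α₂ × DIC = 0.0001103 × 2.37 = 0.000261 mmol/L = 0.261 μmol/L

[CO3²⁻] = 0.261 μmol/L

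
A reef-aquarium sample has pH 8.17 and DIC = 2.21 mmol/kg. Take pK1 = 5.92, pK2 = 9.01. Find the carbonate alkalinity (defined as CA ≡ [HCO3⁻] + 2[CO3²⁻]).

CA = [HCO3⁻] + 2[CO3²⁻] = (α₁ + 2α₂)·DIC
At pH 8.17: [H⁺]/K1 = 10^-2.25 = 0.0056234, K2/[H⁺] = 10^-0.84 = 0.14454
α₁ = 1/(1 + 0.0056234 + 0.14454) = 1/1.1502 = 0.8694; α₂ = α₁·K2/[H⁺] = 0.1257
α₁ + 2α₂ = 1.1208
CA = 1.1208 × 2.21 = 2.48 mmol/kg

CA = 2.48 mmol/kg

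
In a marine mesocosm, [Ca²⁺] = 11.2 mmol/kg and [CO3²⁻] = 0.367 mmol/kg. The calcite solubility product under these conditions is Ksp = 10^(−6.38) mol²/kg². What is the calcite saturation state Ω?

Ksp = 10^(−6.38) = 4.169×10^-7
Ω = [Ca²⁺][CO3²⁻]/Ksp = (11.2×10^-3)(0.367×10^-3) / 4.169×10^-7 = 9.86

Ω = 9.86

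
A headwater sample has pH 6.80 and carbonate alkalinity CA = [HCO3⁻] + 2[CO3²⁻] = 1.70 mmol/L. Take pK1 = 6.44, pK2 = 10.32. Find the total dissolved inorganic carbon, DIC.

DIC = 2.44 mmol/L

CA = [HCO3⁻] + 2[CO3²⁻] = (α₁ + 2α₂)·DIC
At pH 6.80: [H⁺]/K1 = 10^-0.36 = 0.43652, K2/[H⁺] = 10^-3.52 = 0.00030200
α₁ = 1/(1 + 0.43652 + 0.00030200) = 1/1.4368 = 0.6960; α₂ = α₁·K2/[H⁺] = 0.0002102
α₁ + 2α₂ = 0.6964
DIC = CA / (α₁ + 2α₂) = 1.70 / 0.6964 = 2.44 mmol/L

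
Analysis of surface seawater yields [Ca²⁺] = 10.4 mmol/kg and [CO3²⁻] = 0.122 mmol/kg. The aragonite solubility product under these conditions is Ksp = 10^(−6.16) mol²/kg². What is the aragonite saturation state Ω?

Ksp = 10^(−6.16) = 6.918×10^-7
Ω = [Ca²⁺][CO3²⁻]/Ksp = (10.4×10^-3)(0.122×10^-3) / 6.918×10^-7 = 1.83

Ω = 1.83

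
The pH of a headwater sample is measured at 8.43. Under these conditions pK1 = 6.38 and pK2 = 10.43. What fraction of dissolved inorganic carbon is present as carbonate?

α₂ = 1 / (1 + [H⁺]/K2 + [H⁺]²/(K1K2)) = 1 / (1 + 10^+2.00 + 10^-0.05)
   = 1 / (1 + 100.00 + 0.89125) = 1/101.89 = 0.009814

α₂ = 0.00981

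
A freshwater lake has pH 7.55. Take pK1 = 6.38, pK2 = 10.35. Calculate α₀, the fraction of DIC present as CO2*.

α₀ = 1 / (1 + K1/[H⁺] + K1K2/[H⁺]²) = 1 / (1 + 10^+1.17 + 10^-1.63)
   = 1 / (1 + 14.791 + 0.023442) = 1/15.815 = 0.06323

α₀ = 0.0632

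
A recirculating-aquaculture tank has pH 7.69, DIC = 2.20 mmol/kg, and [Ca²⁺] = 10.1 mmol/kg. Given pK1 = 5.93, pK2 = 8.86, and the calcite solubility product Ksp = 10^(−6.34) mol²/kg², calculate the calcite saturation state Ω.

α₂ = 1 / (1 + [H⁺]/K2 + [H⁺]²/(K1K2)) = 1 / (1 + 10^+1.17 + 10^-0.59)
   = 1 / (1 + 14.791 + 0.25704) = 1/16.048 = 0.06231
[CO3²⁻] = α₂ × DIC = 0.06231 × 2.20 = 0.1371 mmol/kg
Ksp = 10^(−6.34) = 4.571×10^-7
Ω = [Ca²⁺][CO3²⁻]/Ksp = (10.1×10^-3)(1.371×10^-4) / 4.571×10^-7 = 3.03

Ω = 3.03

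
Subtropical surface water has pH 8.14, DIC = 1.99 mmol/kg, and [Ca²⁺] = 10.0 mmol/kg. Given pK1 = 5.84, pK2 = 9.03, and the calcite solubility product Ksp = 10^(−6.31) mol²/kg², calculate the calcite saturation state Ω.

Ω = 4.62

α₂ = 1 / (1 + [H⁺]/K2 + [H⁺]²/(K1K2)) = 1 / (1 + 10^+0.89 + 10^-1.41)
   = 1 / (1 + 7.7625 + 0.038905) = 1/8.8014 = 0.1136
[CO3²⁻] = α₂ × DIC = 0.1136 × 1.99 = 0.2261 mmol/kg
Ksp = 10^(−6.31) = 4.898×10^-7
Ω = [Ca²⁺][CO3²⁻]/Ksp = (10.0×10^-3)(2.261×10^-4) / 4.898×10^-7 = 4.62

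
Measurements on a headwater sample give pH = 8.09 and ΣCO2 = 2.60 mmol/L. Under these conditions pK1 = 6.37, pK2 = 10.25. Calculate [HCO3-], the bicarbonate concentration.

[HCO3⁻] = 2.53 mmol/L

α₁ = 1 / (1 + [H⁺]/K1 + K2/[H⁺]) = 1 / (1 + 10^-1.72 + 10^-2.16)
   = 1 / (1 + 0.019055 + 0.0069183) = 1/1.0260 = 0.9747
[HCO3⁻] = α₁ × DIC = 0.9747 × 2.60 = 2.53 mmol/L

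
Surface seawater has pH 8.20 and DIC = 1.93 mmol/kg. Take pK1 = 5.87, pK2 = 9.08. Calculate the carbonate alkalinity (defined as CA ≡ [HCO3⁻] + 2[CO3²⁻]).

CA = [HCO3⁻] + 2[CO3²⁻] = (α₁ + 2α₂)·DIC
At pH 8.20: [H⁺]/K1 = 10^-2.33 = 0.0046774, K2/[H⁺] = 10^-0.88 = 0.13183
α₁ = 1/(1 + 0.0046774 + 0.13183) = 1/1.1365 = 0.8799; α₂ = α₁·K2/[H⁺] = 0.1160
α₁ + 2α₂ = 1.1119
CA = 1.1119 × 1.93 = 2.15 mmol/kg

CA = 2.15 mmol/kg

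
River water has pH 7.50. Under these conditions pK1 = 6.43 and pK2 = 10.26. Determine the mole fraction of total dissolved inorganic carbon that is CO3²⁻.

α₂ = 0.00160

α₂ = 1 / (1 + [H⁺]/K2 + [H⁺]²/(K1K2)) = 1 / (1 + 10^+2.76 + 10^+1.69)
   = 1 / (1 + 575.44 + 48.978) = 1/625.42 = 0.001599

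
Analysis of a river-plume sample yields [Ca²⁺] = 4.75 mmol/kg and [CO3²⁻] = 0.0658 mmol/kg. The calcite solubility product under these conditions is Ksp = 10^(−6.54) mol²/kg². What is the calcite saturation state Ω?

Ω = 1.08

Ksp = 10^(−6.54) = 2.884×10^-7
Ω = [Ca²⁺][CO3²⁻]/Ksp = (4.75×10^-3)(0.0658×10^-3) / 2.884×10^-7 = 1.08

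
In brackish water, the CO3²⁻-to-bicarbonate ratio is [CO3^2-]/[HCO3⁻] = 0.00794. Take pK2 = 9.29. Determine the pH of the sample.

From K2 = [H⁺][CO3^2-]/[HCO3⁻]:  pH = pK2 + log₁₀([CO3^2-]/[HCO3⁻])
log₁₀(0.00794) = -2.100
pH = 9.29 + (-2.100) = 7.19

pH = 7.19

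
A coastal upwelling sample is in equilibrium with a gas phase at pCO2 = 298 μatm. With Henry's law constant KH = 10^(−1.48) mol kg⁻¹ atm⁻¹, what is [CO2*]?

KH = 10^(−1.48) = 3.311×10^-2 mol kg⁻¹ atm⁻¹
[CO2*] = KH · pCO2 = 3.311×10^-2 × 298×10^-6 atm = 9.87×10^-6 mol/kg

[CO2*] = 9.87 μmol/kg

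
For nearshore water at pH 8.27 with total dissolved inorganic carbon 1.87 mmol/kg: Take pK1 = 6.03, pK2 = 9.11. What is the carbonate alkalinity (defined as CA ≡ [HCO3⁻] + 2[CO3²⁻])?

CA = [HCO3⁻] + 2[CO3²⁻] = (α₁ + 2α₂)·DIC
At pH 8.27: [H⁺]/K1 = 10^-2.24 = 0.0057544, K2/[H⁺] = 10^-0.84 = 0.14454
α₁ = 1/(1 + 0.0057544 + 0.14454) = 1/1.1503 = 0.8693; α₂ = α₁·K2/[H⁺] = 0.1257
α₁ + 2α₂ = 1.1207
CA = 1.1207 × 1.87 = 2.10 mmol/kg

CA = 2.10 mmol/kg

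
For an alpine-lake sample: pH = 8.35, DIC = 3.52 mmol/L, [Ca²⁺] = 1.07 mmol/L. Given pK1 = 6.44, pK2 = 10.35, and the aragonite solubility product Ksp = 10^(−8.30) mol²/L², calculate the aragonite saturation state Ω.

α₂ = 1 / (1 + [H⁺]/K2 + [H⁺]²/(K1K2)) = 1 / (1 + 10^+2.00 + 10^+0.09)
   = 1 / (1 + 100.00 + 1.2303) = 1/102.23 = 0.009782
[CO3²⁻] = α₂ × DIC = 0.009782 × 3.52 = 0.03443 mmol/L
Ksp = 10^(−8.30) = 5.012×10^-9
Ω = [Ca²⁺][CO3²⁻]/Ksp = (1.07×10^-3)(3.443×10^-5) / 5.012×10^-9 = 7.35

Ω = 7.35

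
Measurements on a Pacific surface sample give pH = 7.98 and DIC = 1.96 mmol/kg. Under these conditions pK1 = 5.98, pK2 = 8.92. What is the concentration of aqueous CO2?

[CO2*] = 17.4 μmol/kg

α₀ = 1 / (1 + K1/[H⁺] + K1K2/[H⁺]²) = 1 / (1 + 10^+2.00 + 10^+1.06)
   = 1 / (1 + 100.00 + 11.482) = 1/112.48 = 0.008890
[CO2*] = α₀ × DIC = 0.008890 × 1.96 = 0.0174 mmol/kg = 17.4 μmol/kg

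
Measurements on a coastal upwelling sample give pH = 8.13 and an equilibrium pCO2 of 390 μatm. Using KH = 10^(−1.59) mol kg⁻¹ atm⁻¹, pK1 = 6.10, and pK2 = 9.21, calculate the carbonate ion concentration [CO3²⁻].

[CO3²⁻] = 0.0893 mmol/kg

[CO2*] = KH · pCO2 = 10^(−1.59) × 390×10^-6 = 1.002×10^-5 mol/kg
α₀ = 1/(1 + K1/[H⁺] + K1K2/[H⁺]²) = 1/(1 + 10^+2.03 + 10^+0.95) = 0.008542
DIC = [CO2*]/α₀ = 1.002×10^-5 / 0.008542 = 1.174 mmol/kg
[CO3²⁻] = α₂·DIC; α₂ = 0.07613, so [CO3²⁻] = 0.07613 × 1.174 = 0.0893 mmol/kg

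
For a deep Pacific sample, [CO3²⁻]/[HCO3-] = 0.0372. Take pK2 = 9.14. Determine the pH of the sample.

From K2 = [H⁺][CO3²⁻]/[HCO3-]:  pH = pK2 + log₁₀([CO3²⁻]/[HCO3-])
log₁₀(0.0372) = -1.429
pH = 9.14 + (-1.429) = 7.71

pH = 7.71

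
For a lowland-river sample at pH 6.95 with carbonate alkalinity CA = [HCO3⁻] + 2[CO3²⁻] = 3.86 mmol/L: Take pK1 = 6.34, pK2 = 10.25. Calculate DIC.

DIC = 4.80 mmol/L

CA = [HCO3⁻] + 2[CO3²⁻] = (α₁ + 2α₂)·DIC
At pH 6.95: [H⁺]/K1 = 10^-0.61 = 0.24547, K2/[H⁺] = 10^-3.30 = 0.00050119
α₁ = 1/(1 + 0.24547 + 0.00050119) = 1/1.2460 = 0.8026; α₂ = α₁·K2/[H⁺] = 0.0004022
α₁ + 2α₂ = 0.8034
DIC = CA / (α₁ + 2α₂) = 3.86 / 0.8034 = 4.80 mmol/L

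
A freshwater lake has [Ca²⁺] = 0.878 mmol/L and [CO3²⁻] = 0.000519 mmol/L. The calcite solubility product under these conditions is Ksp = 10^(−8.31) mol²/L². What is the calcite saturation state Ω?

Ksp = 10^(−8.31) = 4.898×10^-9
Ω = [Ca²⁺][CO3²⁻]/Ksp = (0.878×10^-3)(0.000519×10^-3) / 4.898×10^-9 = 0.0930

Ω = 0.0930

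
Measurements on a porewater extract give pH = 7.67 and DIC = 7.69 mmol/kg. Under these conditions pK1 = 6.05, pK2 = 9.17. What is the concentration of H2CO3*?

α₀ = 1 / (1 + K1/[H⁺] + K1K2/[H⁺]²) = 1 / (1 + 10^+1.62 + 10^+0.12)
   = 1 / (1 + 41.687 + 1.3183) = 1/44.005 = 0.02272
[CO2*] = α₀ × DIC = 0.02272 × 7.69 = 0.175 mmol/kg

[CO2*] = 0.175 mmol/kg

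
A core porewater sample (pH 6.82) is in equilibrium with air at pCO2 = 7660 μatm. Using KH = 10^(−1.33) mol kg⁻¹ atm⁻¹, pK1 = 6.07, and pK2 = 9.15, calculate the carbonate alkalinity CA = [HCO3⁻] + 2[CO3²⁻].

CA = 2.03 mmol/kg

[CO2*] = KH · pCO2 = 10^(−1.33) × 7660×10^-6 = 3.583×10^-4 mol/kg
α₀ = 1/(1 + K1/[H⁺] + K1K2/[H⁺]²) = 1/(1 + 10^+0.75 + 10^-1.58) = 0.1504
DIC = [CO2*]/α₀ = 3.583×10^-4 / 0.1504 = 2.382 mmol/kg
CA = (α₁ + 2α₂)·DIC = (0.8457 + 2×0.003955) × 2.382 = 2.03 mmol/kg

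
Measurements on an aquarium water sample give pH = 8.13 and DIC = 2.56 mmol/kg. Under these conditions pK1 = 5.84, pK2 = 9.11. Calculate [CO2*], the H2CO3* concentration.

[CO2*] = 11.8 μmol/kg

α₀ = 1 / (1 + K1/[H⁺] + K1K2/[H⁺]²) = 1 / (1 + 10^+2.29 + 10^+1.31)
   = 1 / (1 + 194.98 + 20.417) = 1/216.40 = 0.004621
[CO2*] = α₀ × DIC = 0.004621 × 2.56 = 0.0118 mmol/kg = 11.8 μmol/kg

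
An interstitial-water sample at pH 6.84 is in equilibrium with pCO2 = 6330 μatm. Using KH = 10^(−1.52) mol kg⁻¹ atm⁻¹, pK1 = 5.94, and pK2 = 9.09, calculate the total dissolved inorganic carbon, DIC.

[CO2*] = KH · pCO2 = 10^(−1.52) × 6330×10^-6 = 1.912×10^-4 mol/kg
α₀ = 1/(1 + K1/[H⁺] + K1K2/[H⁺]²) = 1/(1 + 10^+0.90 + 10^-1.35) = 0.1113
DIC = [CO2*]/α₀ = 1.912×10^-4 / 0.1113 = 1.72 mmol/kg

DIC = 1.72 mmol/kg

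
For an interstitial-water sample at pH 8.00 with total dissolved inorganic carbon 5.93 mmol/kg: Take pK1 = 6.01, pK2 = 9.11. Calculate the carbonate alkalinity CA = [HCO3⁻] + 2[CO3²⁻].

CA = 6.30 mmol/kg

CA = [HCO3⁻] + 2[CO3²⁻] = (α₁ + 2α₂)·DIC
At pH 8.00: [H⁺]/K1 = 10^-1.99 = 0.010233, K2/[H⁺] = 10^-1.11 = 0.077625
α₁ = 1/(1 + 0.010233 + 0.077625) = 1/1.0879 = 0.9192; α₂ = α₁·K2/[H⁺] = 0.07136
α₁ + 2α₂ = 1.0619
CA = 1.0619 × 5.93 = 6.30 mmol/kg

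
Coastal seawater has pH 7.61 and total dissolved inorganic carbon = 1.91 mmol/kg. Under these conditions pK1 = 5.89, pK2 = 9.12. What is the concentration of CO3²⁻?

α₂ = 1 / (1 + [H⁺]/K2 + [H⁺]²/(K1K2)) = 1 / (1 + 10^+1.51 + 10^-0.21)
   = 1 / (1 + 32.359 + 0.61660) = 1/33.976 = 0.02943
[CO3²⁻] = α₂ × DIC = 0.02943 × 1.91 = 0.0562 mmol/kg

[CO3²⁻] = 0.0562 mmol/kg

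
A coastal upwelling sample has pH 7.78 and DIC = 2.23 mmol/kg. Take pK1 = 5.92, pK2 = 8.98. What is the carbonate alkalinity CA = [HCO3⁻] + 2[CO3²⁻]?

CA = [HCO3⁻] + 2[CO3²⁻] = (α₁ + 2α₂)·DIC
At pH 7.78: [H⁺]/K1 = 10^-1.86 = 0.013804, K2/[H⁺] = 10^-1.20 = 0.063096
α₁ = 1/(1 + 0.013804 + 0.063096) = 1/1.0769 = 0.9286; α₂ = α₁·K2/[H⁺] = 0.05859
α₁ + 2α₂ = 1.0458
CA = 1.0458 × 2.23 = 2.33 mmol/kg

CA = 2.33 mmol/kg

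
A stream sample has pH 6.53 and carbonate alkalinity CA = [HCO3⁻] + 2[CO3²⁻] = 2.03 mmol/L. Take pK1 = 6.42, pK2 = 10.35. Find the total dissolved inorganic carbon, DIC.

DIC = 3.60 mmol/L

CA = [HCO3⁻] + 2[CO3²⁻] = (α₁ + 2α₂)·DIC
At pH 6.53: [H⁺]/K1 = 10^-0.11 = 0.77625, K2/[H⁺] = 10^-3.82 = 0.00015136
α₁ = 1/(1 + 0.77625 + 0.00015136) = 1/1.7764 = 0.5629; α₂ = α₁·K2/[H⁺] = 8.520×10^-5
α₁ + 2α₂ = 0.5631
DIC = CA / (α₁ + 2α₂) = 2.03 / 0.5631 = 3.60 mmol/L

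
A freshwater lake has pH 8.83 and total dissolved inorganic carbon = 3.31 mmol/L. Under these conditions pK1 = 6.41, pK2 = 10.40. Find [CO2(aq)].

α₀ = 1 / (1 + K1/[H⁺] + K1K2/[H⁺]²) = 1 / (1 + 10^+2.42 + 10^+0.85)
   = 1 / (1 + 263.03 + 7.0795) = 1/271.11 = 0.003689
[CO2*] = α₀ × DIC = 0.003689 × 3.31 = 0.0122 mmol/L = 12.2 μmol/L

[CO2*] = 12.2 μmol/L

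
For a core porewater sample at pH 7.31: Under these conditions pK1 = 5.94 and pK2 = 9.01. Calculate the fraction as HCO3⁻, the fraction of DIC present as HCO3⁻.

α₁ = 0.941

α₁ = 1 / (1 + [H⁺]/K1 + K2/[H⁺]) = 1 / (1 + 10^-1.37 + 10^-1.70)
   = 1 / (1 + 0.042658 + 0.019953) = 1/1.0626 = 0.9411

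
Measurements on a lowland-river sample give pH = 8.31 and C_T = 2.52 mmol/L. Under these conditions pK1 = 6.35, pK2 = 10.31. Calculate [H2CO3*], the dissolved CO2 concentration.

α₀ = 1 / (1 + K1/[H⁺] + K1K2/[H⁺]²) = 1 / (1 + 10^+1.96 + 10^-0.04)
   = 1 / (1 + 91.201 + 0.91201) = 1/93.113 = 0.01074
[CO2*] = α₀ × DIC = 0.01074 × 2.52 = 0.0271 mmol/L

[CO2*] = 0.0271 mmol/L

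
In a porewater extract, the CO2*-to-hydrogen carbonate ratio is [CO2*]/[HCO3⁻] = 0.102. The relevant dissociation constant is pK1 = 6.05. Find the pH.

pH = 7.04

From K1 = [H⁺][HCO3⁻]/[CO2*]:  pH = pK1 − log₁₀([CO2*]/[HCO3⁻])
log₁₀(0.102) = -0.991
pH = 6.05 − (-0.991) = 7.04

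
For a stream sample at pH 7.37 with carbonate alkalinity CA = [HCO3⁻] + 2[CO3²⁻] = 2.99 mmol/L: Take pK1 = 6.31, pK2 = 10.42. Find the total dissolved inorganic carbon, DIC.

CA = [HCO3⁻] + 2[CO3²⁻] = (α₁ + 2α₂)·DIC
At pH 7.37: [H⁺]/K1 = 10^-1.06 = 0.087096, K2/[H⁺] = 10^-3.05 = 0.00089125
α₁ = 1/(1 + 0.087096 + 0.00089125) = 1/1.0880 = 0.9191; α₂ = α₁·K2/[H⁺] = 0.0008192
α₁ + 2α₂ = 0.9208
DIC = CA / (α₁ + 2α₂) = 2.99 / 0.9208 = 3.25 mmol/L

DIC = 3.25 mmol/L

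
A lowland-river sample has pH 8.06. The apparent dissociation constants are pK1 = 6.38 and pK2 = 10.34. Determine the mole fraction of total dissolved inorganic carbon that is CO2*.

α₀ = 0.0204

α₀ = 1 / (1 + K1/[H⁺] + K1K2/[H⁺]²) = 1 / (1 + 10^+1.68 + 10^-0.60)
   = 1 / (1 + 47.863 + 0.25119) = 1/49.114 = 0.02036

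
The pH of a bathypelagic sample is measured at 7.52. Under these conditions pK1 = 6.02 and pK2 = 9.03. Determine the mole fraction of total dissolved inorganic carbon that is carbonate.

α₂ = 1 / (1 + [H⁺]/K2 + [H⁺]²/(K1K2)) = 1 / (1 + 10^+1.51 + 10^+0.01)
   = 1 / (1 + 32.359 + 1.0233) = 1/34.383 = 0.02908

α₂ = 0.0291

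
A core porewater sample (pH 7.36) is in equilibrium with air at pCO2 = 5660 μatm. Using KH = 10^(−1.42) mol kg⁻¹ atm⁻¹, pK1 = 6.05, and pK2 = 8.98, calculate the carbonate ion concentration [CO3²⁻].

[CO2*] = KH · pCO2 = 10^(−1.42) × 5660×10^-6 = 2.152×10^-4 mol/kg
α₀ = 1/(1 + K1/[H⁺] + K1K2/[H⁺]²) = 1/(1 + 10^+1.31 + 10^-0.31) = 0.04565
DIC = [CO2*]/α₀ = 2.152×10^-4 / 0.04565 = 4.714 mmol/kg
[CO3²⁻] = α₂·DIC; α₂ = 0.02236, so [CO3²⁻] = 0.02236 × 4.714 = 0.105 mmol/kg

[CO3²⁻] = 0.105 mmol/kg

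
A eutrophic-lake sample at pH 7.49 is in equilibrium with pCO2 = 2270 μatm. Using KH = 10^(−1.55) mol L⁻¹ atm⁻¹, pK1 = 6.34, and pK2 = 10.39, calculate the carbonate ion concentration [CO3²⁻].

[CO3²⁻] = 1.14 μmol/L

[CO2*] = KH · pCO2 = 10^(−1.55) × 2270×10^-6 = 6.398×10^-5 mol/L
α₀ = 1/(1 + K1/[H⁺] + K1K2/[H⁺]²) = 1/(1 + 10^+1.15 + 10^-1.75) = 0.06604
DIC = [CO2*]/α₀ = 6.398×10^-5 / 0.06604 = 0.9688 mmol/L
[CO3²⁻] = α₂·DIC; α₂ = 0.001174, so [CO3²⁻] = 0.001174 × 0.9688 = 0.00114 mmol/L = 1.14 μmol/L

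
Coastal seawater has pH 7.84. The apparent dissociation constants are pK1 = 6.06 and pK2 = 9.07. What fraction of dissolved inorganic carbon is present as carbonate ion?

α₂ = 1 / (1 + [H⁺]/K2 + [H⁺]²/(K1K2)) = 1 / (1 + 10^+1.23 + 10^-0.55)
   = 1 / (1 + 16.982 + 0.28184) = 1/18.264 = 0.05475

α₂ = 0.0548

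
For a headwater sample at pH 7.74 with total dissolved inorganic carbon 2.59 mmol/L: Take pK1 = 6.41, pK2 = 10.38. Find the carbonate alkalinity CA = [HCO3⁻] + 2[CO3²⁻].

CA = 2.48 mmol/L

CA = [HCO3⁻] + 2[CO3²⁻] = (α₁ + 2α₂)·DIC
At pH 7.74: [H⁺]/K1 = 10^-1.33 = 0.046774, K2/[H⁺] = 10^-2.64 = 0.0022909
α₁ = 1/(1 + 0.046774 + 0.0022909) = 1/1.0491 = 0.9532; α₂ = α₁·K2/[H⁺] = 0.002184
α₁ + 2α₂ = 0.9576
CA = 0.9576 × 2.59 = 2.48 mmol/L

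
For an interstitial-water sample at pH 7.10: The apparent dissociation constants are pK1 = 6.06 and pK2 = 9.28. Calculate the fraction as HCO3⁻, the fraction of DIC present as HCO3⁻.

α₁ = 0.911

α₁ = 1 / (1 + [H⁺]/K1 + K2/[H⁺]) = 1 / (1 + 10^-1.04 + 10^-2.18)
   = 1 / (1 + 0.091201 + 0.0066069) = 1/1.0978 = 0.9109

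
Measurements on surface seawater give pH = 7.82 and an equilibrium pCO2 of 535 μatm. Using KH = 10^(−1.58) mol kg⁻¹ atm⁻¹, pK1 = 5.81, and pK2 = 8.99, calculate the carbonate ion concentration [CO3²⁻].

[CO2*] = KH · pCO2 = 10^(−1.58) × 535×10^-6 = 1.407×10^-5 mol/kg
α₀ = 1/(1 + K1/[H⁺] + K1K2/[H⁺]²) = 1/(1 + 10^+2.01 + 10^+0.84) = 0.009070
DIC = [CO2*]/α₀ = 1.407×10^-5 / 0.009070 = 1.551 mmol/kg
[CO3²⁻] = α₂·DIC; α₂ = 0.06275, so [CO3²⁻] = 0.06275 × 1.551 = 0.0974 mmol/kg

[CO3²⁻] = 0.0974 mmol/kg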